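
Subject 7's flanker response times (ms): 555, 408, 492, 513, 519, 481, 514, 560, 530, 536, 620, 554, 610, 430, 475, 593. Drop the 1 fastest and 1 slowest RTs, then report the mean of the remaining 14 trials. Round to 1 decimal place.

525.9 ms

Sorted: 408, 430, 475, 481, 492, 513, 514, 519, 530, 536, 554, 555, 560, 593, 610, 620
Drop lowest 1 (408) and highest 1 (620)
Remaining (n=14): Σ = 7362, mean = 7362/14 = 525.857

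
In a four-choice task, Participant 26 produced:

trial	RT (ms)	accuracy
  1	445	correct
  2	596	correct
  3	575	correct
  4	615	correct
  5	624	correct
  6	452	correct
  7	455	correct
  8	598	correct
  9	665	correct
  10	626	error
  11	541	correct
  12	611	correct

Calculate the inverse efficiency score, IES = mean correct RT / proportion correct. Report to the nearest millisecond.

Correct trials (n=11): 445, 596, 575, 615, 624, 452, 455, 598, 665, 541, 611
Mean correct RT = 6177/11 = 561.5455 ms
Proportion correct = 11/12
IES = 561.5455 / (11/12) = 612.595 ms

613 ms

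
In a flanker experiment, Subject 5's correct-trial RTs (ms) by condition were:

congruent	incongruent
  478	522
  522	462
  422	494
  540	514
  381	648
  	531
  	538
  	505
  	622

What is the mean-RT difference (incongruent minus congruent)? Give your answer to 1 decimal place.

68.7 ms

M(congruent) = 2343/5 = 468.600
M(incongruent) = 4836/9 = 537.333
Difference = 537.333 − 468.600 = 68.733 ms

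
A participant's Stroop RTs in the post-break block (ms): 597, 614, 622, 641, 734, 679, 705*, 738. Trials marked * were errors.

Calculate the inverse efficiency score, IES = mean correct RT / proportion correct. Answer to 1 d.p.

755.1 ms

Correct trials (n=7): 597, 614, 622, 641, 734, 679, 738
Mean correct RT = 4625/7 = 660.7143 ms
Proportion correct = 7/8
IES = 660.7143 / (7/8) = 755.102 ms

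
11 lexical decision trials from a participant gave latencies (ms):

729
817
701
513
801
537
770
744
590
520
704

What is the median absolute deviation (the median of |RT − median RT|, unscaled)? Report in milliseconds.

Sorted: 513, 520, 537, 590, 701, 704, 729, 744, 770, 801, 817 → median = 704
|x − 704|: 25, 113, 3, 191, 97, 167, 66, 40, 114, 184, 0
Sorted deviations: 0, 3, 25, 40, 66, 97, 113, 114, 167, 184, 191 → MAD = 97

97 ms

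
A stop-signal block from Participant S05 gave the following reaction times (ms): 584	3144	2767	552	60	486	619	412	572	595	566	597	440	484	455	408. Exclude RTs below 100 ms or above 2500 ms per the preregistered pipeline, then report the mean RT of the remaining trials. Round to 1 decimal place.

Excluded: 60, 2767, 3144
Retained (n=13): Σ = 6770
Mean = 6770/13 = 520.7692

520.8 ms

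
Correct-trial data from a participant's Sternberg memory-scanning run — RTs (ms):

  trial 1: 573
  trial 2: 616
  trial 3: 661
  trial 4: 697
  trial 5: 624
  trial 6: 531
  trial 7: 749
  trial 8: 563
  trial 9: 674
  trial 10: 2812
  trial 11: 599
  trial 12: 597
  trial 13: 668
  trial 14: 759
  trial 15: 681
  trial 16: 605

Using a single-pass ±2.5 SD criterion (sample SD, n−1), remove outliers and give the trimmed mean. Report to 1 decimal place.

639.8 ms

n = 16, ΣRT = 12409, M = 775.562
Σ(x−M)² = 4484787.94; s = √(4484787.94/15) = 546.796
Cutoffs: 775.562 ± 2.5·546.796 → [-591.4, 2142.6]
Outside: 2812 → excluded.
Retained (n=15): Σ = 9597, mean = 9597/15 = 639.800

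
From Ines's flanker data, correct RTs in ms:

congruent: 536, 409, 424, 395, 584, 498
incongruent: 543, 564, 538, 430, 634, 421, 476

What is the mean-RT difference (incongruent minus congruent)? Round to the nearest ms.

41 ms

M(congruent) = 2846/6 = 474.333
M(incongruent) = 3606/7 = 515.143
Difference = 515.143 − 474.333 = 40.810 ms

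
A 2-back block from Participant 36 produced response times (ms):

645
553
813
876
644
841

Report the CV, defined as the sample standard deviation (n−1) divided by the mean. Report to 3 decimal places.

n = 6, Σ = 4372, M = 728.6667
Σ(x−M)² = 86465.333; s = √(86465.333/5) = 131.5031
CV = 131.5031 / 728.6667 = 0.18047

0.180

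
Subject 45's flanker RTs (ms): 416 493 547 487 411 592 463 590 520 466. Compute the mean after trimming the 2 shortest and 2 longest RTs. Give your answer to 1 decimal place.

496.0 ms

Sorted: 411, 416, 463, 466, 487, 493, 520, 547, 590, 592
Drop lowest 2 (411, 416) and highest 2 (590, 592)
Remaining (n=6): Σ = 2976, mean = 2976/6 = 496.000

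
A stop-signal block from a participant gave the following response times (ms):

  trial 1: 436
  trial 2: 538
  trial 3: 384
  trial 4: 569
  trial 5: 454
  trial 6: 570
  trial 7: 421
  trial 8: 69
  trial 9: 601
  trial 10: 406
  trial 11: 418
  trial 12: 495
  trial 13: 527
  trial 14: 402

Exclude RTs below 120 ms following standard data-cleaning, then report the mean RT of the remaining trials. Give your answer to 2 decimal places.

Excluded: 69
Retained (n=13): Σ = 6221
Mean = 6221/13 = 478.5385

478.54 ms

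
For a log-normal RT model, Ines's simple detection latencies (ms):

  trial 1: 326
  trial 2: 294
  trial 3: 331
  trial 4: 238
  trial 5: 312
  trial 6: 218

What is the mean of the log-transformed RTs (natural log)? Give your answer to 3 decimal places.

5.645

ln(RT): 5.7869, 5.6836, 5.8021, 5.4723, 5.7430, 5.3845
Σ ln(RT) = 33.8724
Mean = 33.8724/6 = 5.64539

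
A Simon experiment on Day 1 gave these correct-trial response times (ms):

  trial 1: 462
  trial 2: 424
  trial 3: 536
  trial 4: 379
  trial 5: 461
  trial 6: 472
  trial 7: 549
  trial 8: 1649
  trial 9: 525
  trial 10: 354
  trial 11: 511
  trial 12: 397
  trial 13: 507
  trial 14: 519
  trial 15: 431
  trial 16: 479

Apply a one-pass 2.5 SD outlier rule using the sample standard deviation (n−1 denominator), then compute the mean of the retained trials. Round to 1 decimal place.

467.1 ms

n = 16, ΣRT = 8655, M = 540.938
Σ(x−M)² = 1359532.94; s = √(1359532.94/15) = 301.057
Cutoffs: 540.938 ± 2.5·301.057 → [-211.7, 1293.6]
Outside: 1649 → excluded.
Retained (n=15): Σ = 7006, mean = 7006/15 = 467.067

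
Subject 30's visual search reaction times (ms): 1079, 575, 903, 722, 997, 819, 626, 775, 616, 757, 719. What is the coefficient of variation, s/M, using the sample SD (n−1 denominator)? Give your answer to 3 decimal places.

n = 11, Σ = 8588, M = 780.7273
Σ(x−M)² = 253410.182; s = √(253410.182/10) = 159.1886
CV = 159.1886 / 780.7273 = 0.20390

0.204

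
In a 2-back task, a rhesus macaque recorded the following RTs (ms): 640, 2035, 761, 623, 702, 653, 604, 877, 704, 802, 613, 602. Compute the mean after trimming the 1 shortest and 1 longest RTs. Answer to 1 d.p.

697.9 ms

Sorted: 602, 604, 613, 623, 640, 653, 702, 704, 761, 802, 877, 2035
Drop lowest 1 (602) and highest 1 (2035)
Remaining (n=10): Σ = 6979, mean = 6979/10 = 697.900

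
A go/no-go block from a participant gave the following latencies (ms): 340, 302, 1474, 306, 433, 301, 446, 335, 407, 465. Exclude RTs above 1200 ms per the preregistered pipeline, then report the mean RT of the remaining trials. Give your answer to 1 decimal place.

370.6 ms

Excluded: 1474
Retained (n=9): Σ = 3335
Mean = 3335/9 = 370.5556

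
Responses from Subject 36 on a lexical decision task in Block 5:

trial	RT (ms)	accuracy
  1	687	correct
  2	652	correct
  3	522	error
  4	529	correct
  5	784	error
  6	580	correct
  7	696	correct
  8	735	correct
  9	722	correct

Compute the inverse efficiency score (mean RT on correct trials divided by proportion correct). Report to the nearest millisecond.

845 ms

Correct trials (n=7): 687, 652, 529, 580, 696, 735, 722
Mean correct RT = 4601/7 = 657.2857 ms
Proportion correct = 7/9
IES = 657.2857 / (7/9) = 845.082 ms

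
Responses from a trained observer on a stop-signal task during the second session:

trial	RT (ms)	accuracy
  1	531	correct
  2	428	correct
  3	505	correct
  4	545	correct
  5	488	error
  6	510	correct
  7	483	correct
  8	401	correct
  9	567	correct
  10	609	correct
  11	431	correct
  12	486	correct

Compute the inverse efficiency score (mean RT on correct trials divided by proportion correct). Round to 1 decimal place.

Correct trials (n=11): 531, 428, 505, 545, 510, 483, 401, 567, 609, 431, 486
Mean correct RT = 5496/11 = 499.6364 ms
Proportion correct = 11/12
IES = 499.6364 / (11/12) = 545.058 ms

545.1 ms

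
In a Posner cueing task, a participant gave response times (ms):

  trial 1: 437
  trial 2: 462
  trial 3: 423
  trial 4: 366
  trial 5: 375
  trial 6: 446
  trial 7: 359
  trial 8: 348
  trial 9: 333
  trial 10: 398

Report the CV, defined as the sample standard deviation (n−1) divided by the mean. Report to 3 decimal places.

0.114

n = 10, Σ = 3947, M = 394.7000
Σ(x−M)² = 18236.100; s = √(18236.100/9) = 45.0137
CV = 45.0137 / 394.7000 = 0.11405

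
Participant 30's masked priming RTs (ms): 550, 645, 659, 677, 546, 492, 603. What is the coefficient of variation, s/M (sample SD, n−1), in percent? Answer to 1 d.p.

n = 7, Σ = 4172, M = 596.0000
Σ(x−M)² = 28412.000; s = √(28412.000/6) = 68.8138
CV = 68.8138 / 596.0000 = 0.11546 = 11.546%

11.5%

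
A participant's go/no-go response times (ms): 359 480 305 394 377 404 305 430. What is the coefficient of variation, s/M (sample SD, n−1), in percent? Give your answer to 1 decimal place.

n = 8, Σ = 3054, M = 381.7500
Σ(x−M)² = 24947.500; s = √(24947.500/7) = 59.6986
CV = 59.6986 / 381.7500 = 0.15638 = 15.638%

15.6%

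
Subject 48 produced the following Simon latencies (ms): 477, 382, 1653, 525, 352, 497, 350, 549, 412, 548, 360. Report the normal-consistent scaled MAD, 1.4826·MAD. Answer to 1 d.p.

Sorted: 350, 352, 360, 382, 412, 477, 497, 525, 548, 549, 1653 → median = 477
|x − 477| sorted: 0, 20, 48, 65, 71, 72, 95, 117, 125, 127, 1176 → MAD = 72
Robust SD ≈ 1.4826 × 72 = 106.747

106.7 ms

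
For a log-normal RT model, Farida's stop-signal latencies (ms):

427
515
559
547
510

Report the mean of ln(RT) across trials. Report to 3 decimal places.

ln(RT): 6.0568, 6.2442, 6.3261, 6.3044, 6.2344
Σ ln(RT) = 31.1660
Mean = 31.1660/5 = 6.23319

6.233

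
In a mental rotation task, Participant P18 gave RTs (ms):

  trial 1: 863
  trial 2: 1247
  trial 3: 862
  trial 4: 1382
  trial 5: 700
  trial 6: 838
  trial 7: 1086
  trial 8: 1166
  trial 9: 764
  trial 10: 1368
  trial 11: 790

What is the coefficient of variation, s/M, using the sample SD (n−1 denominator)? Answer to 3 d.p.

n = 11, Σ = 11066, M = 1006.0000
Σ(x−M)² = 630766.000; s = √(630766.000/10) = 251.1506
CV = 251.1506 / 1006.0000 = 0.24965

0.250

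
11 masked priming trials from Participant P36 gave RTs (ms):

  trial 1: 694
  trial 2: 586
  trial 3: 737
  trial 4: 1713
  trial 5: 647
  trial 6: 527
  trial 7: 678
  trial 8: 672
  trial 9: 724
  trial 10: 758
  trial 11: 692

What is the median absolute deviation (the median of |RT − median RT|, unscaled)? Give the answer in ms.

45 ms

Sorted: 527, 586, 647, 672, 678, 692, 694, 724, 737, 758, 1713 → median = 692
|x − 692|: 2, 106, 45, 1021, 45, 165, 14, 20, 32, 66, 0
Sorted deviations: 0, 2, 14, 20, 32, 45, 45, 66, 106, 165, 1021 → MAD = 45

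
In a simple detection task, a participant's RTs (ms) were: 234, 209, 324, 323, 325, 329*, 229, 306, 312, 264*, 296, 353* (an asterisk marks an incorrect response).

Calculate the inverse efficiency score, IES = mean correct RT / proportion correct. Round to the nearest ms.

Correct trials (n=9): 234, 209, 324, 323, 325, 229, 306, 312, 296
Mean correct RT = 2558/9 = 284.2222 ms
Proportion correct = 9/12
IES = 284.2222 / (9/12) = 378.963 ms

379 ms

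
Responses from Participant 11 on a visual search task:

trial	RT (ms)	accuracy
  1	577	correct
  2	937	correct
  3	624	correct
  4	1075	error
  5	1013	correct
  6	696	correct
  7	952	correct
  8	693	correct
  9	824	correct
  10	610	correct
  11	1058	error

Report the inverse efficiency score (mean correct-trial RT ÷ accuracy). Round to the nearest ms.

941 ms

Correct trials (n=9): 577, 937, 624, 1013, 696, 952, 693, 824, 610
Mean correct RT = 6926/9 = 769.5556 ms
Proportion correct = 9/11
IES = 769.5556 / (9/11) = 940.568 ms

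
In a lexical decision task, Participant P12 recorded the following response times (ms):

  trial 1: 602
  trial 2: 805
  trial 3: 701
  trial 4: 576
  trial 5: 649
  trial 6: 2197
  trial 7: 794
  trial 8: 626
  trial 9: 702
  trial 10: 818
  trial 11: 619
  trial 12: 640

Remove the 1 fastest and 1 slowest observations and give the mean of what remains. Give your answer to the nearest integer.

696 ms

Sorted: 576, 602, 619, 626, 640, 649, 701, 702, 794, 805, 818, 2197
Drop lowest 1 (576) and highest 1 (2197)
Remaining (n=10): Σ = 6956, mean = 6956/10 = 695.600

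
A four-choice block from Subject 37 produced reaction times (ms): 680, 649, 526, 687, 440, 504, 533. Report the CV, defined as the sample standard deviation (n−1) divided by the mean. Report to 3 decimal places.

0.169

n = 7, Σ = 4019, M = 574.1429
Σ(x−M)² = 56470.857; s = √(56470.857/6) = 97.0145
CV = 97.0145 / 574.1429 = 0.16897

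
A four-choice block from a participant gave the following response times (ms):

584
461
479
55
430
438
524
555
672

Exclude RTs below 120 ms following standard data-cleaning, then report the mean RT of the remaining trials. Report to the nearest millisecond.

518 ms

Excluded: 55
Retained (n=8): Σ = 4143
Mean = 4143/8 = 517.8750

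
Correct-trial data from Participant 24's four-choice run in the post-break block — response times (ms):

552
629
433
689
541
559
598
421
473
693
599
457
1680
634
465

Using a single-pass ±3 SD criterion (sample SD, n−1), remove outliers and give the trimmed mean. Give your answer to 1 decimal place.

553.1 ms

n = 15, ΣRT = 9423, M = 628.200
Σ(x−M)² = 1295242.40; s = √(1295242.40/14) = 304.167
Cutoffs: 628.200 ± 3·304.167 → [-284.3, 1540.7]
Outside: 1680 → excluded.
Retained (n=14): Σ = 7743, mean = 7743/14 = 553.071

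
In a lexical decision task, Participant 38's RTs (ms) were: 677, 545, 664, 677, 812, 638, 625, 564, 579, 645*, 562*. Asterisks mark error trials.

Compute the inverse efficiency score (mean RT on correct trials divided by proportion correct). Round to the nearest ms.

Correct trials (n=9): 677, 545, 664, 677, 812, 638, 625, 564, 579
Mean correct RT = 5781/9 = 642.3333 ms
Proportion correct = 9/11
IES = 642.3333 / (9/11) = 785.074 ms

785 ms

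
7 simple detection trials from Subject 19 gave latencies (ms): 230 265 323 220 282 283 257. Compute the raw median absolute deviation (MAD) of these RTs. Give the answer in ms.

18 ms

Sorted: 220, 230, 257, 265, 282, 283, 323 → median = 265
|x − 265|: 35, 0, 58, 45, 17, 18, 8
Sorted deviations: 0, 8, 17, 18, 35, 45, 58 → MAD = 18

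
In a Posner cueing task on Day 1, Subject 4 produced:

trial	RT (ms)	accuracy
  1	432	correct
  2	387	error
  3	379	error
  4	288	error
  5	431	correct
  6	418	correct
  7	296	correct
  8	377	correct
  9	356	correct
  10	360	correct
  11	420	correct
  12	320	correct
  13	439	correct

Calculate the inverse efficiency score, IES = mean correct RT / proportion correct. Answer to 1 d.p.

500.4 ms

Correct trials (n=10): 432, 431, 418, 296, 377, 356, 360, 420, 320, 439
Mean correct RT = 3849/10 = 384.9000 ms
Proportion correct = 10/13
IES = 384.9000 / (10/13) = 500.370 ms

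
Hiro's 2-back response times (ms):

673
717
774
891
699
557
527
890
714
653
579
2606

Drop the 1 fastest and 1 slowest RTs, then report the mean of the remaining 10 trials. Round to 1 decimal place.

714.7 ms

Sorted: 527, 557, 579, 653, 673, 699, 714, 717, 774, 890, 891, 2606
Drop lowest 1 (527) and highest 1 (2606)
Remaining (n=10): Σ = 7147, mean = 7147/10 = 714.700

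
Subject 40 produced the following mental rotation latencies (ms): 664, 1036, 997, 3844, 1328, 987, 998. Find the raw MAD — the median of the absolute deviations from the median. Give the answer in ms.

38 ms

Sorted: 664, 987, 997, 998, 1036, 1328, 3844 → median = 998
|x − 998|: 334, 38, 1, 2846, 330, 11, 0
Sorted deviations: 0, 1, 11, 38, 330, 334, 2846 → MAD = 38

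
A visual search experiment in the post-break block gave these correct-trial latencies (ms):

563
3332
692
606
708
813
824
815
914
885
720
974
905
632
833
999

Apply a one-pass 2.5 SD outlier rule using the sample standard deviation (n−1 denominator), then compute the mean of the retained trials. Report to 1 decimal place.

792.2 ms

n = 16, ΣRT = 15215, M = 950.938
Σ(x−M)² = 6298248.94; s = √(6298248.94/15) = 647.984
Cutoffs: 950.938 ± 2.5·647.984 → [-669.0, 2570.9]
Outside: 3332 → excluded.
Retained (n=15): Σ = 11883, mean = 11883/15 = 792.200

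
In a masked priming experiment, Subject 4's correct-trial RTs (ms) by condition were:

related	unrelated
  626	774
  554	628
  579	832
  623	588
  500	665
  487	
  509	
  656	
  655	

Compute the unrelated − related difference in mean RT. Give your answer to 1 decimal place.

M(related) = 5189/9 = 576.556
M(unrelated) = 3487/5 = 697.400
Difference = 697.400 − 576.556 = 120.844 ms

120.8 ms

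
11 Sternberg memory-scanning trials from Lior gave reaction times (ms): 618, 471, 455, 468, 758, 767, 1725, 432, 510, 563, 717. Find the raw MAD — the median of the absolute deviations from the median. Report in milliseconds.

Sorted: 432, 455, 468, 471, 510, 563, 618, 717, 758, 767, 1725 → median = 563
|x − 563|: 55, 92, 108, 95, 195, 204, 1162, 131, 53, 0, 154
Sorted deviations: 0, 53, 55, 92, 95, 108, 131, 154, 195, 204, 1162 → MAD = 108

108 ms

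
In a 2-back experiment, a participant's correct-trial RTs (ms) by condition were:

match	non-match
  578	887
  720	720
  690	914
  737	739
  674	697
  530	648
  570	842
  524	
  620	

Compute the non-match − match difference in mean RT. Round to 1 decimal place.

151.1 ms

M(match) = 5643/9 = 627.000
M(non-match) = 5447/7 = 778.143
Difference = 778.143 − 627.000 = 151.143 ms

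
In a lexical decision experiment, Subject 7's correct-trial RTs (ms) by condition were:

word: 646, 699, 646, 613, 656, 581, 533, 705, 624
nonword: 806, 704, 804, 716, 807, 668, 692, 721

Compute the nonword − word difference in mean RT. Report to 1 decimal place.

106.1 ms

M(word) = 5703/9 = 633.667
M(nonword) = 5918/8 = 739.750
Difference = 739.750 − 633.667 = 106.083 ms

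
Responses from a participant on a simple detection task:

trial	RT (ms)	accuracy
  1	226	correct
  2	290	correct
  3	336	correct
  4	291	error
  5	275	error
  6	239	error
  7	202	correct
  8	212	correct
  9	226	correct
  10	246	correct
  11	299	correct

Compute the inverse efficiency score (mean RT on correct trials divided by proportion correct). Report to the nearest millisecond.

350 ms

Correct trials (n=8): 226, 290, 336, 202, 212, 226, 246, 299
Mean correct RT = 2037/8 = 254.6250 ms
Proportion correct = 8/11
IES = 254.6250 / (8/11) = 350.109 ms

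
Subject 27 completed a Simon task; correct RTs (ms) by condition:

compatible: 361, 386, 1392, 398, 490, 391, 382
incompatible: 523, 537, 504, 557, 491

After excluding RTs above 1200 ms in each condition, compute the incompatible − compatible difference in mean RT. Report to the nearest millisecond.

121 ms

compatible: exclude 1392
M(compatible) = 2408/6 = 401.333
M(incompatible) = 2612/5 = 522.400
Difference = 522.400 − 401.333 = 121.067 ms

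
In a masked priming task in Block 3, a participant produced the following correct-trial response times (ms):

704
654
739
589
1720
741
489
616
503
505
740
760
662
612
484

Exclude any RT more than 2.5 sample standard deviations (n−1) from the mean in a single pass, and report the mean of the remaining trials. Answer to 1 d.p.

628.4 ms

n = 15, ΣRT = 10518, M = 701.200
Σ(x−M)² = 1247488.40; s = √(1247488.40/14) = 298.507
Cutoffs: 701.200 ± 2.5·298.507 → [-45.1, 1447.5]
Outside: 1720 → excluded.
Retained (n=14): Σ = 8798, mean = 8798/14 = 628.429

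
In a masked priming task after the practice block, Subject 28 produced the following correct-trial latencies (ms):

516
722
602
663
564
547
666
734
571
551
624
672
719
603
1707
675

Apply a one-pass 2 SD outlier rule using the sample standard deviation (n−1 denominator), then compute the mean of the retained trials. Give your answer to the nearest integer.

629 ms

n = 16, ΣRT = 11136, M = 696.000
Σ(x−M)² = 1159120.00; s = √(1159120.00/15) = 277.983
Cutoffs: 696.000 ± 2·277.983 → [140.0, 1252.0]
Outside: 1707 → excluded.
Retained (n=15): Σ = 9429, mean = 9429/15 = 628.600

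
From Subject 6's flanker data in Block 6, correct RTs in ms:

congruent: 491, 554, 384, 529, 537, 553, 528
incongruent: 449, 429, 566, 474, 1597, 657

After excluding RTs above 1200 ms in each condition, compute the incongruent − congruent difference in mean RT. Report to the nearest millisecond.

4 ms

incongruent: exclude 1597
M(congruent) = 3576/7 = 510.857
M(incongruent) = 2575/5 = 515.000
Difference = 515.000 − 510.857 = 4.143 ms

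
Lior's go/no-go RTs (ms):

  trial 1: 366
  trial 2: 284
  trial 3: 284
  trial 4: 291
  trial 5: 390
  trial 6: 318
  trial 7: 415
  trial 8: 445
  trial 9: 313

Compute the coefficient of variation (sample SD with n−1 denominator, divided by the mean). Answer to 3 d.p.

n = 9, Σ = 3106, M = 345.1111
Σ(x−M)² = 29476.889; s = √(29476.889/8) = 60.7010
CV = 60.7010 / 345.1111 = 0.17589

0.176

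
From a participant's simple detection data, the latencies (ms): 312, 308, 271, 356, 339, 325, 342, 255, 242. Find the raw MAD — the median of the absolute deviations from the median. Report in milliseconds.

Sorted: 242, 255, 271, 308, 312, 325, 339, 342, 356 → median = 312
|x − 312|: 0, 4, 41, 44, 27, 13, 30, 57, 70
Sorted deviations: 0, 4, 13, 27, 30, 41, 44, 57, 70 → MAD = 30

30 ms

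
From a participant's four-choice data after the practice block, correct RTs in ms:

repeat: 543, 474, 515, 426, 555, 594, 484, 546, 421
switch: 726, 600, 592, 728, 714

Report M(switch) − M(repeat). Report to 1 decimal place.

165.6 ms

M(repeat) = 4558/9 = 506.444
M(switch) = 3360/5 = 672.000
Difference = 672.000 − 506.444 = 165.556 ms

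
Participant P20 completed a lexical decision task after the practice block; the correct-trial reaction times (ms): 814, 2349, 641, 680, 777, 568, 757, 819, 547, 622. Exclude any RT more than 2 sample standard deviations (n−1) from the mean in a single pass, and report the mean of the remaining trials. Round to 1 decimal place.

691.7 ms

n = 10, ΣRT = 8574, M = 857.400
Σ(x−M)² = 2558586.40; s = √(2558586.40/9) = 533.186
Cutoffs: 857.400 ± 2·533.186 → [-209.0, 1923.8]
Outside: 2349 → excluded.
Retained (n=9): Σ = 6225, mean = 6225/9 = 691.667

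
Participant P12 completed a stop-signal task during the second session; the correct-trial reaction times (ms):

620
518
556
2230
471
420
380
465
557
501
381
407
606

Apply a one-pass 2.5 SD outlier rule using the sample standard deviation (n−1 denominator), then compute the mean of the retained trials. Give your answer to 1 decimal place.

490.2 ms

n = 13, ΣRT = 8112, M = 624.000
Σ(x−M)² = 2871034.00; s = √(2871034.00/12) = 489.135
Cutoffs: 624.000 ± 2.5·489.135 → [-598.8, 1846.8]
Outside: 2230 → excluded.
Retained (n=12): Σ = 5882, mean = 5882/12 = 490.167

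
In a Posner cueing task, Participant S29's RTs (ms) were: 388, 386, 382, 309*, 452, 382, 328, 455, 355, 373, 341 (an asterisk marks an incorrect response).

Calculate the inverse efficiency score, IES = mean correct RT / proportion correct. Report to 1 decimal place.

Correct trials (n=10): 388, 386, 382, 452, 382, 328, 455, 355, 373, 341
Mean correct RT = 3842/10 = 384.2000 ms
Proportion correct = 10/11
IES = 384.2000 / (10/11) = 422.620 ms

422.6 ms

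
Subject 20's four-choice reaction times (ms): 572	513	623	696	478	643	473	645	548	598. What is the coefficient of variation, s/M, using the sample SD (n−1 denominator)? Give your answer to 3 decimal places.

0.130

n = 10, Σ = 5789, M = 578.9000
Σ(x−M)² = 51240.900; s = √(51240.900/9) = 75.4548
CV = 75.4548 / 578.9000 = 0.13034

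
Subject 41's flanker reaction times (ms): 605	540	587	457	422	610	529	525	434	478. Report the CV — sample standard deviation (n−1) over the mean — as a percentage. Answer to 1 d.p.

13.3%

n = 10, Σ = 5187, M = 518.7000
Σ(x−M)² = 43036.100; s = √(43036.100/9) = 69.1505
CV = 69.1505 / 518.7000 = 0.13331 = 13.331%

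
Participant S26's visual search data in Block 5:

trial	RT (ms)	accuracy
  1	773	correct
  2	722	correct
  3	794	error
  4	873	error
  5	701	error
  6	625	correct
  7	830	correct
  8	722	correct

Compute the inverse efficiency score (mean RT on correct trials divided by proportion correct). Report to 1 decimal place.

Correct trials (n=5): 773, 722, 625, 830, 722
Mean correct RT = 3672/5 = 734.4000 ms
Proportion correct = 5/8
IES = 734.4000 / (5/8) = 1175.040 ms

1175.0 ms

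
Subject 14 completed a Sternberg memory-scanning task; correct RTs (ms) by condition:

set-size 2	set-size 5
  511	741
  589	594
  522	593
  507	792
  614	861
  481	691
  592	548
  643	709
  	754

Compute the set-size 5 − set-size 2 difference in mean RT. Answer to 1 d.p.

M(set-size 2) = 4459/8 = 557.375
M(set-size 5) = 6283/9 = 698.111
Difference = 698.111 − 557.375 = 140.736 ms

140.7 ms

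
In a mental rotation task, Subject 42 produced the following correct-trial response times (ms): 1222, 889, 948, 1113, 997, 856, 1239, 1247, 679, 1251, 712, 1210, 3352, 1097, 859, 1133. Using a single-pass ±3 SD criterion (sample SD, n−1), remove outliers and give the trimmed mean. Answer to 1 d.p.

1030.1 ms

n = 16, ΣRT = 18804, M = 1175.250
Σ(x−M)² = 5596521.00; s = √(5596521.00/15) = 610.820
Cutoffs: 1175.250 ± 3·610.820 → [-657.2, 3007.7]
Outside: 3352 → excluded.
Retained (n=15): Σ = 15452, mean = 15452/15 = 1030.133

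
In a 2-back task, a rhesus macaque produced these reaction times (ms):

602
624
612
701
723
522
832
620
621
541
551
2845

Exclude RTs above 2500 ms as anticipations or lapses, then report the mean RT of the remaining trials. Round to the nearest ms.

632 ms

Excluded: 2845
Retained (n=11): Σ = 6949
Mean = 6949/11 = 631.7273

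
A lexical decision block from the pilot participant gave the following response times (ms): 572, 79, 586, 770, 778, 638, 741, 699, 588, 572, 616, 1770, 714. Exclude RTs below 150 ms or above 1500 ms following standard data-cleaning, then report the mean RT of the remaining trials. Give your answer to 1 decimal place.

661.3 ms

Excluded: 79, 1770
Retained (n=11): Σ = 7274
Mean = 7274/11 = 661.2727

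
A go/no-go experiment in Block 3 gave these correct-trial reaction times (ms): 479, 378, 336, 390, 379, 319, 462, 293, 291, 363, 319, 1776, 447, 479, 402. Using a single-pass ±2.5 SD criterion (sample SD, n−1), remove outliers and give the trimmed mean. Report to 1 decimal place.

381.2 ms

n = 15, ΣRT = 7113, M = 474.200
Σ(x−M)² = 1872272.40; s = √(1872272.40/14) = 365.696
Cutoffs: 474.200 ± 2.5·365.696 → [-440.0, 1388.4]
Outside: 1776 → excluded.
Retained (n=14): Σ = 5337, mean = 5337/14 = 381.214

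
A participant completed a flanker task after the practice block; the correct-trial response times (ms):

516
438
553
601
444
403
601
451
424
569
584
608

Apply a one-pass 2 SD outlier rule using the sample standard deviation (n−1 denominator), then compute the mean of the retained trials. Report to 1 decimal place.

n = 12, ΣRT = 6192, M = 516.000
Σ(x−M)² = 68442.00; s = √(68442.00/11) = 78.880
Cutoffs: 516.000 ± 2·78.880 → [358.2, 673.8]
No RTs fall outside the cutoffs; all 12 retained. Mean = 6192/12 = 516.000

516.0 ms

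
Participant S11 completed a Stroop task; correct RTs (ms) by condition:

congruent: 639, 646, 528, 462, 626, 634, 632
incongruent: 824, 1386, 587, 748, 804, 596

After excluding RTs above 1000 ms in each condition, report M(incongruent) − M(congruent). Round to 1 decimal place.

116.5 ms

incongruent: exclude 1386
M(congruent) = 4167/7 = 595.286
M(incongruent) = 3559/5 = 711.800
Difference = 711.800 − 595.286 = 116.514 ms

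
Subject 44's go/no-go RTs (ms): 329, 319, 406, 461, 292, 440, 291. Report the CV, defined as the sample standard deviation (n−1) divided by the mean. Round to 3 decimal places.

0.197

n = 7, Σ = 2538, M = 362.5714
Σ(x−M)² = 30697.714; s = √(30697.714/6) = 71.5282
CV = 71.5282 / 362.5714 = 0.19728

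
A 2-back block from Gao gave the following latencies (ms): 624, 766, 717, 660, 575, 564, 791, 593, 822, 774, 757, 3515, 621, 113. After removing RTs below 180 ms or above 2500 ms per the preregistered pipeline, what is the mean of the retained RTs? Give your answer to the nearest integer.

689 ms

Excluded: 113, 3515
Retained (n=12): Σ = 8264
Mean = 8264/12 = 688.6667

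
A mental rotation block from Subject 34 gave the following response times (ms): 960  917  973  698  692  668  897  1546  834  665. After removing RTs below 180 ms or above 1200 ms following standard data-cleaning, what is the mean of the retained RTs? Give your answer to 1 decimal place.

811.6 ms

Excluded: 1546
Retained (n=9): Σ = 7304
Mean = 7304/9 = 811.5556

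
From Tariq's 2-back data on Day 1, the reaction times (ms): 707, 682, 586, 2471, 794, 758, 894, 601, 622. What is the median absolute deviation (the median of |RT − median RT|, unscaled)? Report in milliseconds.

87 ms

Sorted: 586, 601, 622, 682, 707, 758, 794, 894, 2471 → median = 707
|x − 707|: 0, 25, 121, 1764, 87, 51, 187, 106, 85
Sorted deviations: 0, 25, 51, 85, 87, 106, 121, 187, 1764 → MAD = 87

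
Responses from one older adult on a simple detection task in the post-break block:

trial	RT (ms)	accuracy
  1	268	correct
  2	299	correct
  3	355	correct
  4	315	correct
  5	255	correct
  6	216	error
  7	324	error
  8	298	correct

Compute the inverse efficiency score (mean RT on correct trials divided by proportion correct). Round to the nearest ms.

398 ms

Correct trials (n=6): 268, 299, 355, 315, 255, 298
Mean correct RT = 1790/6 = 298.3333 ms
Proportion correct = 6/8
IES = 298.3333 / (6/8) = 397.778 ms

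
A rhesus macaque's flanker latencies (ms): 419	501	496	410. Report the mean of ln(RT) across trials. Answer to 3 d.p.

6.119

ln(RT): 6.0379, 6.2166, 6.2066, 6.0162
Σ ln(RT) = 24.4772
Mean = 24.4772/4 = 6.11930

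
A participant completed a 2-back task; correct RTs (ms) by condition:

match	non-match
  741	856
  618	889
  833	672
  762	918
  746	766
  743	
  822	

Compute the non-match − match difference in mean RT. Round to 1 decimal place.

M(match) = 5265/7 = 752.143
M(non-match) = 4101/5 = 820.200
Difference = 820.200 − 752.143 = 68.057 ms

68.1 ms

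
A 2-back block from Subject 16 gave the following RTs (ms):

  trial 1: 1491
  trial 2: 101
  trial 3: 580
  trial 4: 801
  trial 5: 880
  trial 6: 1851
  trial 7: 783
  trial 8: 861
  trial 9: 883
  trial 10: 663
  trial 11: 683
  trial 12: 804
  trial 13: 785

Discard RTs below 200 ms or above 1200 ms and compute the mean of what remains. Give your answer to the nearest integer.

772 ms

Excluded: 101, 1491, 1851
Retained (n=10): Σ = 7723
Mean = 7723/10 = 772.3000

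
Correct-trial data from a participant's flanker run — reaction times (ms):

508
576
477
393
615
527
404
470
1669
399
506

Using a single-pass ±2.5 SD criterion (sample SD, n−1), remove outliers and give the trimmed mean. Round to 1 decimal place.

487.5 ms

n = 11, ΣRT = 6544, M = 594.909
Σ(x−M)² = 1319600.91; s = √(1319600.91/10) = 363.263
Cutoffs: 594.909 ± 2.5·363.263 → [-313.2, 1503.1]
Outside: 1669 → excluded.
Retained (n=10): Σ = 4875, mean = 4875/10 = 487.500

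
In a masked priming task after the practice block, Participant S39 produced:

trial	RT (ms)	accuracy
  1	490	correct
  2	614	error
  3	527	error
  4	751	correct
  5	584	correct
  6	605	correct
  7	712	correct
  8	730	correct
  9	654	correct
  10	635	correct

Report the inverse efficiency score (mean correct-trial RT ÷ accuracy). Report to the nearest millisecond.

806 ms

Correct trials (n=8): 490, 751, 584, 605, 712, 730, 654, 635
Mean correct RT = 5161/8 = 645.1250 ms
Proportion correct = 8/10
IES = 645.1250 / (8/10) = 806.406 ms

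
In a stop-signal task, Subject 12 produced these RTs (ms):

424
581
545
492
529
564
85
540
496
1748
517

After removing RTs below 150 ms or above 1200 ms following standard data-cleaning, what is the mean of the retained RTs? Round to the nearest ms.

521 ms

Excluded: 85, 1748
Retained (n=9): Σ = 4688
Mean = 4688/9 = 520.8889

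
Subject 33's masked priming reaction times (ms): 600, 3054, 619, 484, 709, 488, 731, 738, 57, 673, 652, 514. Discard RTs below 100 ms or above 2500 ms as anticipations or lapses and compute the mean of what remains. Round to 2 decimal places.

Excluded: 57, 3054
Retained (n=10): Σ = 6208
Mean = 6208/10 = 620.8000

620.80 ms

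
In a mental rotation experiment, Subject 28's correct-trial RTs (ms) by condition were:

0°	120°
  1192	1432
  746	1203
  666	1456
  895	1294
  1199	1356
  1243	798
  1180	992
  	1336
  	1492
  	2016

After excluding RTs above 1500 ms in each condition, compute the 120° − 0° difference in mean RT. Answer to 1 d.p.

244.8 ms

120°: exclude 2016
M(0°) = 7121/7 = 1017.286
M(120°) = 11359/9 = 1262.111
Difference = 1262.111 − 1017.286 = 244.825 ms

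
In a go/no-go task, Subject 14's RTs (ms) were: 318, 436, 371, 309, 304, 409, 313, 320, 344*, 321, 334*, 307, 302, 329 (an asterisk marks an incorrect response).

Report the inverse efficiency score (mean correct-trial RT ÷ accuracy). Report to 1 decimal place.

392.7 ms

Correct trials (n=12): 318, 436, 371, 309, 304, 409, 313, 320, 321, 307, 302, 329
Mean correct RT = 4039/12 = 336.5833 ms
Proportion correct = 12/14
IES = 336.5833 / (12/14) = 392.681 ms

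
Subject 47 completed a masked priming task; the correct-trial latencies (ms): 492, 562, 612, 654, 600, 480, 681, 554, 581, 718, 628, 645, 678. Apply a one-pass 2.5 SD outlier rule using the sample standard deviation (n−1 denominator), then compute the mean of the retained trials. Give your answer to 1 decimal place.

n = 13, ΣRT = 7885, M = 606.538
Σ(x−M)² = 61867.23; s = √(61867.23/12) = 71.803
Cutoffs: 606.538 ± 2.5·71.803 → [427.0, 786.0]
No RTs fall outside the cutoffs; all 13 retained. Mean = 7885/13 = 606.538

606.5 ms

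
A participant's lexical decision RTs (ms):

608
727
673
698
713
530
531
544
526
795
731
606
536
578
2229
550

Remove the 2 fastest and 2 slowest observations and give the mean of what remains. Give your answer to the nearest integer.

Sorted: 526, 530, 531, 536, 544, 550, 578, 606, 608, 673, 698, 713, 727, 731, 795, 2229
Drop lowest 2 (526, 530) and highest 2 (795, 2229)
Remaining (n=12): Σ = 7495, mean = 7495/12 = 624.583

625 ms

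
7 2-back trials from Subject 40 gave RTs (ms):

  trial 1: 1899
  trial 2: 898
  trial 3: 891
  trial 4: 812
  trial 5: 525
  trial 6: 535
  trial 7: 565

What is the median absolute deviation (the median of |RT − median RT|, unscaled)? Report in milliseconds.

Sorted: 525, 535, 565, 812, 891, 898, 1899 → median = 812
|x − 812|: 1087, 86, 79, 0, 287, 277, 247
Sorted deviations: 0, 79, 86, 247, 277, 287, 1087 → MAD = 247

247 ms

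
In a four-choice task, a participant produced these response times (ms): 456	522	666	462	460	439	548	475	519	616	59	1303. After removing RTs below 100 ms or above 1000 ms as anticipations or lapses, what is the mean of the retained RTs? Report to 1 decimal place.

516.3 ms

Excluded: 59, 1303
Retained (n=10): Σ = 5163
Mean = 5163/10 = 516.3000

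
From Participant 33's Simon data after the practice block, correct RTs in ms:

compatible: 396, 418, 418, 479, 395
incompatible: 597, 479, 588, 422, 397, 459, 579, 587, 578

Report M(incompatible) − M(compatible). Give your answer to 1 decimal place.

M(compatible) = 2106/5 = 421.200
M(incompatible) = 4686/9 = 520.667
Difference = 520.667 − 421.200 = 99.467 ms

99.5 ms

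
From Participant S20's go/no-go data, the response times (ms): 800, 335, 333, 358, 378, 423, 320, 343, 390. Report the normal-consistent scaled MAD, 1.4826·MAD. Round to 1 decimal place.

Sorted: 320, 333, 335, 343, 358, 378, 390, 423, 800 → median = 358
|x − 358| sorted: 0, 15, 20, 23, 25, 32, 38, 65, 442 → MAD = 25
Robust SD ≈ 1.4826 × 25 = 37.065

37.1 ms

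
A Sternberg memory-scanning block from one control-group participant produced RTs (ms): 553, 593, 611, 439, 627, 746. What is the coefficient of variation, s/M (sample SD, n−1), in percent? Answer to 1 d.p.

n = 6, Σ = 3569, M = 594.8333
Σ(x−M)² = 50184.833; s = √(50184.833/5) = 100.1847
CV = 100.1847 / 594.8333 = 0.16842 = 16.842%

16.8%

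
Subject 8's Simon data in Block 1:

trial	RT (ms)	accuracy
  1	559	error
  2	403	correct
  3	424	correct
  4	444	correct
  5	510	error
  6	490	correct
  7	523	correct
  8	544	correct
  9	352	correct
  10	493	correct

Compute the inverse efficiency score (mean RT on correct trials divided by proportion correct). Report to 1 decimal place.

Correct trials (n=8): 403, 424, 444, 490, 523, 544, 352, 493
Mean correct RT = 3673/8 = 459.1250 ms
Proportion correct = 8/10
IES = 459.1250 / (8/10) = 573.906 ms

573.9 ms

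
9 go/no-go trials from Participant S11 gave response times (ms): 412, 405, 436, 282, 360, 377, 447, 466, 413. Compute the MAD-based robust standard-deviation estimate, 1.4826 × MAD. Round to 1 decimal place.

Sorted: 282, 360, 377, 405, 412, 413, 436, 447, 466 → median = 412
|x − 412| sorted: 0, 1, 7, 24, 35, 35, 52, 54, 130 → MAD = 35
Robust SD ≈ 1.4826 × 35 = 51.891

51.9 ms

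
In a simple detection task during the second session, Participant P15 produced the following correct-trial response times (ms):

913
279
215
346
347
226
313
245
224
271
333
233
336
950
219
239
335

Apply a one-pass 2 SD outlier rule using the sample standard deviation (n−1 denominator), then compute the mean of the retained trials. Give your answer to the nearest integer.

277 ms

n = 17, ΣRT = 6024, M = 354.353
Σ(x−M)² = 793705.88; s = √(793705.88/16) = 222.725
Cutoffs: 354.353 ± 2·222.725 → [-91.1, 799.8]
Outside: 913, 950 → excluded.
Retained (n=15): Σ = 4161, mean = 4161/15 = 277.400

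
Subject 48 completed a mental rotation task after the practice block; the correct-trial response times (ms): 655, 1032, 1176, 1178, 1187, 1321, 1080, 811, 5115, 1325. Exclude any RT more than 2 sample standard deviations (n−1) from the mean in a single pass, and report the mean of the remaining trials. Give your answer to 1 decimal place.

n = 10, ΣRT = 14880, M = 1488.000
Σ(x−M)² = 15020250.00; s = √(15020250.00/9) = 1291.866
Cutoffs: 1488.000 ± 2·1291.866 → [-1095.7, 4071.7]
Outside: 5115 → excluded.
Retained (n=9): Σ = 9765, mean = 9765/9 = 1085.000

1085.0 ms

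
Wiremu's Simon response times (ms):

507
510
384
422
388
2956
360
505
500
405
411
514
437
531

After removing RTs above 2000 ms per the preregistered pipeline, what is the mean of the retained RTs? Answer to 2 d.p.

Excluded: 2956
Retained (n=13): Σ = 5874
Mean = 5874/13 = 451.8462

451.85 ms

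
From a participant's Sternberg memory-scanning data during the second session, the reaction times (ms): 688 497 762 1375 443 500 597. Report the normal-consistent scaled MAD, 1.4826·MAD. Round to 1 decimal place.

148.3 ms

Sorted: 443, 497, 500, 597, 688, 762, 1375 → median = 597
|x − 597| sorted: 0, 91, 97, 100, 154, 165, 778 → MAD = 100
Robust SD ≈ 1.4826 × 100 = 148.260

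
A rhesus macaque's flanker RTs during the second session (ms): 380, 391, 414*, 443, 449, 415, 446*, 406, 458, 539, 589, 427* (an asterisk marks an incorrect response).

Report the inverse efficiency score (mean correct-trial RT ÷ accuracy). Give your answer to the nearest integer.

Correct trials (n=9): 380, 391, 443, 449, 415, 406, 458, 539, 589
Mean correct RT = 4070/9 = 452.2222 ms
Proportion correct = 9/12
IES = 452.2222 / (9/12) = 602.963 ms

603 ms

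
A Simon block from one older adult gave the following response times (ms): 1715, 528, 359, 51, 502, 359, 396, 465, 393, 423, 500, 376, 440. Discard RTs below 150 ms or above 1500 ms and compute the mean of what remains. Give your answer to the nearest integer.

Excluded: 51, 1715
Retained (n=11): Σ = 4741
Mean = 4741/11 = 431.0000

431 ms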